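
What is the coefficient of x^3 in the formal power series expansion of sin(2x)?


The Maclaurin series is sin(t) = sum_{k>=0} (-1)^k t^(2k+1) / (2k+1)!, so substituting t = 2x, only odd powers of x are nonzero, with coefficient of x^(2k+1) equal to (-1)^k 2^(2k+1) / (2k+1)!.
Write 3 = 2*1 + 1, giving the coefficient (-1)^1 * 2^3 / 3! = -8/6 = -4/3.

-4/3


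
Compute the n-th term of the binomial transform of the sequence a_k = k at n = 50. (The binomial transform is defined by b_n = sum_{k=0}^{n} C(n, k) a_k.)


With a_k = k, b_n = sum_{k=0}^{n} C(n, k) k. Using k * C(n, k) = n * C(n-1, k-1) gives b_n = n * sum_{k>=1} C(n-1, k-1) = n * 2^(n-1).
For n = 50: 50 * 2^49 = 50 * 562949953421312 = 28147497671065600.

28147497671065600


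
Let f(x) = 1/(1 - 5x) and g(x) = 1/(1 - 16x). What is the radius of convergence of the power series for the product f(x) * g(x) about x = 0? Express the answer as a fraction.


The radius of 1/(1 - 5x) is 1/5 (nearest singularity at x = 1/5), and the radius of 1/(1 - 16x) is 1/16.
The product f(x)*g(x) = 1/((1 - 5x)(1 - 16x)) has singularities at both 1/5 and 1/16, so its radius of convergence is the distance to the nearest one:
min(1/5, 1/16) = 1/16.

1/16


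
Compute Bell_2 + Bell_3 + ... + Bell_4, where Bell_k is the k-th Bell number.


Recall Bell_k counts set partitions of a k-set (with Bell_0 = 1 by convention).
Bell_2 through Bell_4: 2, 5, 15
Sum = 2 + 5 + 15 = 22.

22


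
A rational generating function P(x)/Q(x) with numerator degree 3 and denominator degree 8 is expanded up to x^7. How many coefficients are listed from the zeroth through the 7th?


Expanding up to x^7 gives the coefficients for x^0, x^1, ..., x^7.
That is 7 + 1 = 8 coefficients in total.

8


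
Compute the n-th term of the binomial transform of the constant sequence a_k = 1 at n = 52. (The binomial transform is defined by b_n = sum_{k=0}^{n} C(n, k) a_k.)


With a_k = 1 for all k, b_n = sum_{k=0}^{n} C(n, k) = 2^n by the binomial theorem.
For n = 52: 2^52 = 4503599627370496.

4503599627370496


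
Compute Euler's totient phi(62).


phi(n) counts integers in [1, n] coprime to n. Using the multiplicative formula phi(n) = n * prod_{p | n} (1 - 1/p):
62 = 2 * 31, so
phi(62) = 62 * (1 - 1/2) * (1 - 1/31) = 30.

30


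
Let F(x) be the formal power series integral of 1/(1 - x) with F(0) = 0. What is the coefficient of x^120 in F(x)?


1/(1 - x) = sum_{k>=0} x^k. Integrating termwise and using F(0) = 0 gives
F(x) = sum_{k>=0} x^(k+1) / (k+1) = sum_{m>=1} x^m / m = -ln(1 - x).
So the coefficient of x^120 is 1/120 = 1/120.

1/120


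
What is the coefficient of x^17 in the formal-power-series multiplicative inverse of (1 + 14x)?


The inverse is 1/(1 + 14x). Apply the geometric identity 1/(1 - y) = sum_{k>=0} y^k with y = -14x:
1/(1 + 14x) = sum_{k>=0} (-14)^k x^k.
So the coefficient of x^17 is (-14)^17 = -30491346729331195904.

-30491346729331195904


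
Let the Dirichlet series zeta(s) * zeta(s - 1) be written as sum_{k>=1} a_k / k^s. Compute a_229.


Convolution gives a_k = sum_{d | k} d * 1 = sum_{d | k} d = sigma(k), the sum of positive divisors of k.
For k = 229, the divisors are 1, 229, so
sigma(229) = 1 + 229 = 230.

230


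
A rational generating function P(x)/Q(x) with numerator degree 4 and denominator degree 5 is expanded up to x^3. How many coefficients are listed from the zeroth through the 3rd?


Expanding up to x^3 gives the coefficients for x^0, x^1, ..., x^3.
That is 3 + 1 = 4 coefficients in total.

4


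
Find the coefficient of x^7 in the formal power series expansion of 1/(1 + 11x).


Write 1/(1 + c x) = 1/(1 - (-c) x) and apply the geometric-series identity
1/(1 - y) = sum_{k>=0} y^k to get 1/(1 + c x) = sum_{k>=0} (-c)^k x^k.
So the coefficient of x^k is (-c)^k = (-1)^k * c^k.
Here c = 11 and k = 7:
(-11)^7 = -1 * 19487171 = -19487171

-19487171


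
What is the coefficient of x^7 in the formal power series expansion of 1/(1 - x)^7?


The expansion 1/(1 - x)^r = sum_{k>=0} C(k + r - 1, r - 1) x^k follows from the multiset / negative-binomial theorem (or from repeated differentiation of the geometric series).
For r = 7 and k = 7:
C(13, 6) = 6227020800 / (720 * 5040) = 1716.

1716


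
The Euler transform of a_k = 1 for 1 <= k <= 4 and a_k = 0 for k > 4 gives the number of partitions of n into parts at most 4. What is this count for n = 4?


Partitions of 4 into parts at most 4:
Using generating function (1-x)^(-1)(1-x^2)^(-1)...(1-x^4)^(-1),
the coefficient of x^4 = 5

5


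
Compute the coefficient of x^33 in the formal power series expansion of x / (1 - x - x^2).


Let f(x) = sum_{k>=0} a_k x^k. Multiplying f(x) * (1 - x - x^2) = x and matching coefficients gives a_0 = 0, a_1 = 1, and a_k = a_{k-1} + a_{k-2} for k >= 2. These are the Fibonacci numbers F_k.
Iterating from F_0 = 0, F_1 = 1:
F_0=0, F_1=1, F_2=1, F_3=2, F_4=3, F_5=5, F_6=8, F_7=13, F_8=21, F_9=34, ...
F_33 = 3524578.

3524578


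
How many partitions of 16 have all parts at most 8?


Using the generating function (1-x)^(-1)(1-x^2)^(-1)...(1-x^8)^(-1),
the coefficient of x^16 counts these restricted partitions.
Result = 186

186


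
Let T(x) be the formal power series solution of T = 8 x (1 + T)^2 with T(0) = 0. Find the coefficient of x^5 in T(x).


Apply the Lagrange inversion formula: if T = 8 x * phi(T) with phi(t) = (1 + t)^2, then [x^n] T = 8^n * (1/n) [t^(n-1)] phi(t)^n = 8^n * (1/n) [t^(n-1)] (1 + t)^(2n) = 8^n * (1/n) C(2n, n-1).
Using the identity C(2n, n-1) = C(2n, n) * n / (n+1), the unscaled factor equals C(2n, n) / (n+1) = C_n, the n-th Catalan number.
For n = 5: C_5 = C(10, 5) / 6 = 252/6 = 42.
With the 8^5 = 32768 factor, the coefficient is 32768 * 42 = 1376256.

1376256


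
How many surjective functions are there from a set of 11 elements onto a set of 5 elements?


By inclusion-exclusion on which target elements are missed, the number of surjections from an n-set onto a k-set is
surj(n, k) = sum_{j=0}^{k} (-1)^j C(k, j) (k - j)^n.
Equivalently surj(n, k) = k! * S(n, k), where S(n, k) is the Stirling number of the second kind.
For n = 11, k = 5:
S(11, 5) = 246730, so
surj = 5! * 246730 = 120 * 246730 = 29607600.

29607600


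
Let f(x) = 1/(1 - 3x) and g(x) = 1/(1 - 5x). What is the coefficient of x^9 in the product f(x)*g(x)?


The coefficient of x^n in f*g is the Cauchy product: sum_{k=0}^{n} a^k * b^(n-k).
With a=3, b=5, n=9:
sum_{k=0}^{9} 3^k * 5^(9-k)
= 4853288

4853288


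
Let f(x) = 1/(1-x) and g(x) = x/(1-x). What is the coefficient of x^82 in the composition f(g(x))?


First simplify the composition: f(g(x)) = 1/(1 - x/(1-x)) = (1-x)/((1-x) - x) = (1-x)/(1-2x).
Now extract the coefficient. Write (1-x)/(1-2x) = 1/(1-2x) - x/(1-2x).
The coefficient of x^n in 1/(1-2x) is 2^n, and in x/(1-2x) is 2^(n-1) (for n >= 1).
So the coefficient of x^82 is 2^82 - 2^81 = 4835703278458516698824704 - 2417851639229258349412352 = 2417851639229258349412352.

2417851639229258349412352


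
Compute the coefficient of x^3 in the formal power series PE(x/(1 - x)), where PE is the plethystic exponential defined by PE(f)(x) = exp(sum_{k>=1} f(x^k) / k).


For f(x) = x/(1 - x) we have
sum_{k>=1} f(x^k) / k = sum_{k>=1} (1/k) * x^k / (1 - x^k) = sum_{k, m >= 1} x^(k m) / k,
which after exponentiating simplifies to
PE(x/(1 - x)) = prod_{k>=1} 1 / (1 - x^k).
This is the generating function for the partition function p(n), so the coefficient of x^3 is p(3).
Computing p(3) by dynamic programming over parts 1, 2, ..., 3: p(3) = 3.

3


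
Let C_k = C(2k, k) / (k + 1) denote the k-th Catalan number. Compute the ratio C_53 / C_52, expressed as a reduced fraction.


Using C_k = (2k)! / (k! (k+1)!), the ratio C_{k+1}/C_k simplifies to
C_{k+1}/C_k = [(2k+2)! / ((k+1)! (k+2)!)] * [k! (k+1)! / (2k)!]
 = (2k+2)(2k+1) / ((k+1)(k+2)) = 2(2k+1) / (k+2).
For k = 52: 2(2*52 + 1) / (52 + 2) = 210/54 = 35/9.

35/9


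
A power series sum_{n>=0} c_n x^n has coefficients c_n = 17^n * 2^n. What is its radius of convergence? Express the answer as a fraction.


By the root test (Cauchy-Hadamard), the radius is R = 1 / limsup_n |c_n|^(1/n).
Here |c_n|^(1/n) = (17^n * 2^n)^(1/n) = 17 * 2 = 34 for all n.
So R = 1/34 = 1/34.

1/34


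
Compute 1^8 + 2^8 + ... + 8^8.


This power sum has a closed form given by Faulhaber's formula
sum_{k=1}^{m} k^p = (1 / (p + 1)) * sum_{j=0}^{p} C(p + 1, j) B_j m^(p + 1 - j),
but for small m direct computation is fastest:
1 + 256 + 6561 + 65536 + 390625 + 1679616 + 5764801 + 16777216 = 24684612.

24684612


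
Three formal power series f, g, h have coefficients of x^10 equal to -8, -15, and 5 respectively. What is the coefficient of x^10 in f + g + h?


Series addition is componentwise:
-8 + -15 + 5
= -18

-18


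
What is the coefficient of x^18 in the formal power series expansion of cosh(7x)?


The Maclaurin series is cosh(t) = sum_{m>=0} t^(2m) / (2m)!, so substituting t = 7x, only even powers of x are nonzero, with coefficient of x^(2m) equal to 7^(2m) / (2m)!.
For x^18 the coefficient is 7^18/18! = 1628413597910449/6402373705728000 = 33232930569601/130660687872000.

33232930569601/130660687872000


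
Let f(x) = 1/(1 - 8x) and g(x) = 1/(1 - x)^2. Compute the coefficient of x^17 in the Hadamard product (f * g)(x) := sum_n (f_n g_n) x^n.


f has coefficients f_k = 8^k. For g = 1/(1 - x)^2 the coefficient is g_k = C(k + 1, 1) = k + 1. The Hadamard coefficient is (f * g)_k = 8^k * (k + 1).
For k = 17: 8^17 * 18 = 2251799813685248 * 18 = 40532396646334464.

40532396646334464


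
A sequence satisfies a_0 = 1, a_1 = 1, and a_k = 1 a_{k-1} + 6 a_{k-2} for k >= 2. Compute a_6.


The characteristic equation is t^2 - 1 t - 6 = 0, with roots r_1 = 3 and r_2 = -2 (so c_1 = r_1 + r_2, c_2 = -r_1 r_2 as required).
One can use the closed form a_n = A r_1^n + B r_2^n, but direct iteration is more reliable:
a_0 = 1, a_1 = 1, a_2 = 7, a_3 = 13, a_4 = 55, a_5 = 133, a_6 = 463.
So a_6 = 463.

463


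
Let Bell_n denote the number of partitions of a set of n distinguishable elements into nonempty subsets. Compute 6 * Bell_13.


Bell_13 can be computed from the Bell triangle or from Dobinski's identity Bell_n = (1/e) * sum_{k>=0} k^n / k!.
Computing Bell_13 = 27644437.
Then 6 * 27644437 = 165866622.

165866622


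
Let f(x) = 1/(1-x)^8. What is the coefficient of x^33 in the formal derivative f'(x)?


Differentiate: d/dx [ 1/(1-x)^r ] = r / (1-x)^(r+1).
Here r = 8, so f'(x) = 8 / (1-x)^9.
The expansion of 1/(1-x)^(r+1) has coefficient of x^n equal to C(n+r, r).
So the coefficient of x^33 in f'(x) is
8 * C(41, 8) = 8 * 95548245 = 764385960

764385960


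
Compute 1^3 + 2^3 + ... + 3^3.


This power sum has a closed form given by Faulhaber's formula
sum_{k=1}^{m} k^p = (1 / (p + 1)) * sum_{j=0}^{p} C(p + 1, j) B_j m^(p + 1 - j),
but for small m direct computation is fastest:
1 + 8 + 27 = 36.

36


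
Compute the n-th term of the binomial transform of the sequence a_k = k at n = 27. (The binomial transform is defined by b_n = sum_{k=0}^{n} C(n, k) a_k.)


With a_k = k, b_n = sum_{k=0}^{n} C(n, k) k. Using k * C(n, k) = n * C(n-1, k-1) gives b_n = n * sum_{k>=1} C(n-1, k-1) = n * 2^(n-1).
For n = 27: 27 * 2^26 = 27 * 67108864 = 1811939328.

1811939328


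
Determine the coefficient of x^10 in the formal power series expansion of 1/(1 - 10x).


The geometric series identity gives 1/(1 - c x) = sum_{k>=0} c^k x^k, so the coefficient of x^k is c^k.
Here c = 10 and k = 10.
Computing: 10^10 = 10000000000

10000000000


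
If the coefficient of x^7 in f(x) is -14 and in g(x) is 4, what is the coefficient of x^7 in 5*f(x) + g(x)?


Scalar multiplication scales coefficients: 5 * -14 = -70.
Then add the g coefficient: -70 + 4
= -66

-66


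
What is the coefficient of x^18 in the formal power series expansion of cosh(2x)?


The Maclaurin series is cosh(t) = sum_{m>=0} t^(2m) / (2m)!, so substituting t = 2x, only even powers of x are nonzero, with coefficient of x^(2m) equal to 2^(2m) / (2m)!.
For x^18 the coefficient is 2^18/18! = 262144/6402373705728000 = 4/97692469875.

4/97692469875


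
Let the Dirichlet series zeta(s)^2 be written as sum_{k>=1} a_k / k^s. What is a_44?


The Dirichlet convolution of the constant function 1 with itself gives (1 * 1)(k) = sum_{d | k} 1 = d(k), the number of positive divisors of k.
Since zeta(s) = sum_{k>=1} 1/k^s, we have zeta(s)^2 = sum_{k>=1} d(k)/k^s, so a_k = d(k).
For k = 44: the divisors are 1, 2, 4, 11, 22, 44.
Count = 6.

6


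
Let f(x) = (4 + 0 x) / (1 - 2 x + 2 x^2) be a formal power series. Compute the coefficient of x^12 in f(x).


Write f(x) = sum_{k>=0} a_k x^k. Multiplying both sides by 1 - 2 x + 2 x^2 gives
(1 - 2 x + 2 x^2) sum_{k>=0} a_k x^k = 4 + 0 x.
Matching coefficients:
 x^0: a_0 = 4
 x^1: a_1 - 2 a_0 = 0  =>  a_1 = 2*4 + 0 = 8
 x^k (k >= 2): a_k = 2 a_{k-1} - 2 a_{k-2}.
Iterating: a_2 = 8, a_3 = 0, a_4 = -16, a_5 = -32, a_6 = -32, a_7 = 0, a_8 = 64, a_9 = 128, a_10 = 128, a_11 = 0, a_12 = -256.
So the coefficient of x^12 is -256.

-256


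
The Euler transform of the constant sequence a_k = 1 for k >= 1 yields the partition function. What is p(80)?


The Euler transform converts the sequence a_k = 1 into the number of integer partitions.
Using the recurrence or dynamic programming:
p(80) = 15796476

15796476


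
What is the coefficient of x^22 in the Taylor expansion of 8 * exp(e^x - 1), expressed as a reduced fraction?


exp(e^x - 1) = sum_{k>=0} Bell_k x^k / k!, where Bell_k is the k-th Bell number.
So the coefficient of x^22 is 8 * Bell_22 / 22!.
Computing: Bell_22 = 4506715738447323 and 22! = 1124000727777607680000, giving
8 * 4506715738447323/1124000727777607680000 = 88366975263673/2754903744552960000.

88366975263673/2754903744552960000


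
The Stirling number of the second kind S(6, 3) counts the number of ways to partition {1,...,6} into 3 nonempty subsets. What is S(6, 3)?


Using the explicit formula S(n,k) = (1/k!) sum_{j=0}^{k} (-1)^(k-j) C(k,j) j^n:
S(6, 3) = 90
Equivalently, S(n,k) is n! times the coefficient of x^n in the EGF (e^x - 1)^k / k!.

90


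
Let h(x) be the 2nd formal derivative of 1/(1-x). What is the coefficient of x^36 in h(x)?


Differentiating 2 times: d^2/dx^2 [1/(1-x)] = 2!/(1-x)^3.
The expansion 1/(1-x)^3 = sum_{k>=0} C(k+2, 2) x^k, so the coefficient of x^n in 2!/(1-x)^3 is 2! * C(n+2, 2).
For n = 36: 2 * C(38, 2) = 2 * 703 = 1406

1406


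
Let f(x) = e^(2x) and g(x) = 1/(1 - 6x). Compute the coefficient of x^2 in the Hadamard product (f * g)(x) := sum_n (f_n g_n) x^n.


Expanding: f_k = 2^k/k! (from e^(2x)) and g_k = 6^k (from 1/(1 - 6x)). So the Hadamard coefficient (f * g)_k = 2^k 6^k / k! = (12)^k / k!.
For k = 2: 12^2/2! = 144/2 = 72.

72


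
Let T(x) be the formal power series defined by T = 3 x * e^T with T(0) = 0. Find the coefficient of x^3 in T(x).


Apply the Lagrange inversion formula: if T = 3 x * phi(T) with phi(t) = e^t, then
[x^n] T = 3^n * (1/n) [t^(n-1)] phi(t)^n = 3^n * (1/n) [t^(n-1)] e^(n t) = 3^n * (1/n) * n^(n-1) / (n-1)! = 3^n * n^(n-1) / n!.
When c = 1 this is the Cayley count of rooted labeled trees on n vertices, divided by n!.
For n = 3: 3^3 * 3^2 / 3! = 27 * 9/6 = 81/2.

81/2


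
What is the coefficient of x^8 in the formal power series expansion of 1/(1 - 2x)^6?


The general identity 1/(1 - c x)^r = sum_{k>=0} c^k C(k + r - 1, r - 1) x^k follows by substituting y = c x into 1/(1 - y)^r = sum_{k>=0} C(k + r - 1, r - 1) y^k.
For c = 2, r = 6, k = 8:
2^8 * C(13, 5) = 256 * 1287 = 329472.

329472


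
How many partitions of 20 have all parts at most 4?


Using the generating function (1-x)^(-1)(1-x^2)^(-1)...(1-x^4)^(-1),
the coefficient of x^20 counts these restricted partitions.
Result = 108

108


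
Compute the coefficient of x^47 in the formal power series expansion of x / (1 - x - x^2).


Let f(x) = sum_{k>=0} a_k x^k. Multiplying f(x) * (1 - x - x^2) = x and matching coefficients gives a_0 = 0, a_1 = 1, and a_k = a_{k-1} + a_{k-2} for k >= 2. These are the Fibonacci numbers F_k.
Iterating from F_0 = 0, F_1 = 1:
F_0=0, F_1=1, F_2=1, F_3=2, F_4=3, F_5=5, F_6=8, F_7=13, F_8=21, F_9=34, ...
F_47 = 2971215073.

2971215073


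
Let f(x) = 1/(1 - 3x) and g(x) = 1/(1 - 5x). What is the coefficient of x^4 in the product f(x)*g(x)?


The coefficient of x^n in f*g is the Cauchy product: sum_{k=0}^{n} a^k * b^(n-k).
With a=3, b=5, n=4:
sum_{k=0}^{4} 3^k * 5^(4-k)
= 1441

1441


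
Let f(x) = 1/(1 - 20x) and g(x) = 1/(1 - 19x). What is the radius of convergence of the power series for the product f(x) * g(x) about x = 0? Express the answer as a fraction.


The radius of 1/(1 - 20x) is 1/20 (nearest singularity at x = 1/20), and the radius of 1/(1 - 19x) is 1/19.
The product f(x)*g(x) = 1/((1 - 20x)(1 - 19x)) has singularities at both 1/20 and 1/19, so its radius of convergence is the distance to the nearest one:
min(1/20, 1/19) = 1/20.

1/20


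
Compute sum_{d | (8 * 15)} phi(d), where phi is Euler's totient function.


First, 8 * 15 = 120. One classical identity is sum_{d | n} phi(d) = n (each k in [1, n] has a unique gcd with n, and among the k's with gcd(k, n) = n/d there are phi(d) of them). So the sum equals 120. We also verify directly:
Divisors of 120: 1, 2, 3, 4, 5, 6, 8, 10, 12, 15, 20, 24, 30, 40, 60, 120.
phi values: 1, 1, 2, 2, 4, 2, 4, 4, 4, 8, 8, 8, 8, 16, 16, 32.
Sum = 120.

120


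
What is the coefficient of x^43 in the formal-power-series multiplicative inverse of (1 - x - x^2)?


Let the inverse be f(x) = sum_{k>=0} a_k x^k. From f(x) * (1 - x - x^2) = 1 and matching coefficients:
 x^0: a_0 = 1.
 x^1: a_1 - a_0 = 0, so a_1 = 1.
 x^k (k >= 2): a_k - a_{k-1} - a_{k-2} = 0, i.e. a_k = a_{k-1} + a_{k-2}.
This is the Fibonacci-type recurrence shifted so that a_0 = a_1 = 1.
Iterating: a_0=1, a_1=1, a_2=2, a_3=3, a_4=5, a_5=8, a_6=13, a_7=21, a_8=34, a_9=55, ...
a_43 = 701408733.

701408733


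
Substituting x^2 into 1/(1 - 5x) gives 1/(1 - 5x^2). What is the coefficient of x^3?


Since 1/(1 - 5x^2) only has even powers of x,
the coefficient of x^3 (odd) is 0.

0


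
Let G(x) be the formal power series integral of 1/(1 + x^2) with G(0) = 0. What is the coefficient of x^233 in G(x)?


1/(1 + x^2) = sum_{j>=0} (-1)^j x^(2j). Integrating termwise with G(0) = 0:
G(x) = sum_{j>=0} (-1)^j x^(2j+1) / (2j+1) = arctan(x).
Only odd powers are nonzero. For x^233 write 233 = 2*116 + 1, giving
(-1)^116 / 233 = 1/233 = 1/233.

1/233


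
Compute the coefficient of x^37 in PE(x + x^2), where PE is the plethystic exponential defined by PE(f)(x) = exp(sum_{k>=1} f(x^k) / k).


With f(x) = x + x^2, the exponent is sum_{k>=1} (x^k + x^(2k)) / k = -ln(1 - x) - ln(1 - x^2). Exponentiating:
PE(x + x^2) = 1 / ((1 - x)(1 - x^2)).
This is the generating function for partitions of n into parts of size 1 or 2. The number of 2's can be any j in 0..18, and the rest are 1's, so
[x^37] = floor(37/2) + 1 = 19.

19


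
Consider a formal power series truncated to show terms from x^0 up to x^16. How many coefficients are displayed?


From x^0 to x^16 inclusive, the count is 16 - 0 + 1 = 17.

17


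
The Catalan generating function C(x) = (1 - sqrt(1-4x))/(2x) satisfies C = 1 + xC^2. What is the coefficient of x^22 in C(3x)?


Substituting x -> 3x scales the n-th coefficient by 3^n, so [x^22] C(3x) = 3^22 * C_22.
C_22 = C(2*22, 22)/(23) = 2104098963720/23 = 91482563640.
So 3^22 * 91482563640 = 31381059609 * 91482563640 = 2870819782770976016760.

2870819782770976016760


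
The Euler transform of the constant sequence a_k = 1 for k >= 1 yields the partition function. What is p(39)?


The Euler transform converts the sequence a_k = 1 into the number of integer partitions.
Using the recurrence or dynamic programming:
p(39) = 31185

31185


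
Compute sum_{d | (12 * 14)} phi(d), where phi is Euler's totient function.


First, 12 * 14 = 168. One classical identity is sum_{d | n} phi(d) = n (each k in [1, n] has a unique gcd with n, and among the k's with gcd(k, n) = n/d there are phi(d) of them). So the sum equals 168. We also verify directly:
Divisors of 168: 1, 2, 3, 4, 6, 7, 8, 12, 14, 21, 24, 28, 42, 56, 84, 168.
phi values: 1, 1, 2, 2, 2, 6, 4, 4, 6, 12, 8, 12, 12, 24, 24, 48.
Sum = 168.

168


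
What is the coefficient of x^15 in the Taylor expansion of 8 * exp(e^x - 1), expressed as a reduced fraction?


exp(e^x - 1) = sum_{k>=0} Bell_k x^k / k!, where Bell_k is the k-th Bell number.
So the coefficient of x^15 is 8 * Bell_15 / 15!.
Computing: Bell_15 = 1382958545 and 15! = 1307674368000, giving
8 * 1382958545/1307674368000 = 276591709/32691859200.

276591709/32691859200


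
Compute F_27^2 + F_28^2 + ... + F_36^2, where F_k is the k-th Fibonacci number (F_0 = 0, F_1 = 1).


There is a standard identity sum_{k=0}^{N} F_k^2 = F_N * F_{N+1} (proved inductively from the telescoping relation F_k^2 = F_k F_{k+1} - F_{k-1} F_k). Then
sum_{k=27}^{36} F_k^2 = F_36 F_37 - F_26 F_27.
Computing: F_36 = 14930352, F_37 = 24157817, F_26 = 121393, F_27 = 196418.
Sum = 14930352 * 24157817 - 121393 * 196418 = 360660867591310.

360660867591310


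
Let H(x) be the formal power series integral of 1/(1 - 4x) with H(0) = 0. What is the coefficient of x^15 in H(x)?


1/(1 - 4x) = sum_{k>=0} 4^k x^k. Integrating termwise with H(0) = 0:
H(x) = sum_{k>=0} 4^k x^(k+1) / (k+1) = sum_{m>=1} 4^(m-1) x^m / m.
For m = 15: 4^14/15 = 268435456/15 = 268435456/15.

268435456/15


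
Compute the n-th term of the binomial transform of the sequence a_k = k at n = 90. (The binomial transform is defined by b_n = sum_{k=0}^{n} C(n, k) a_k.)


With a_k = k, b_n = sum_{k=0}^{n} C(n, k) k. Using k * C(n, k) = n * C(n-1, k-1) gives b_n = n * sum_{k>=1} C(n-1, k-1) = n * 2^(n-1).
For n = 90: 90 * 2^89 = 90 * 618970019642690137449562112 = 55707301767842112370460590080.

55707301767842112370460590080


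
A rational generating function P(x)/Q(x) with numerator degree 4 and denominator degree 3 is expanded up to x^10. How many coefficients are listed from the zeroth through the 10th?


Expanding up to x^10 gives the coefficients for x^0, x^1, ..., x^10.
That is 10 + 1 = 11 coefficients in total.

11


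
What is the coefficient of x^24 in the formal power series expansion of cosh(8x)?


The Maclaurin series is cosh(t) = sum_{m>=0} t^(2m) / (2m)!, so substituting t = 8x, only even powers of x are nonzero, with coefficient of x^(2m) equal to 8^(2m) / (2m)!.
For x^24 the coefficient is 8^24/24! = 4722366482869645213696/620448401733239439360000 = 1125899906842624/147926426347074375.

1125899906842624/147926426347074375


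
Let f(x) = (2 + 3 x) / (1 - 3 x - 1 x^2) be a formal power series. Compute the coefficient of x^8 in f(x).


Write f(x) = sum_{k>=0} a_k x^k. Multiplying both sides by 1 - 3 x - 1 x^2 gives
(1 - 3 x - 1 x^2) sum_{k>=0} a_k x^k = 2 + 3 x.
Matching coefficients:
 x^0: a_0 = 2
 x^1: a_1 - 3 a_0 = 3  =>  a_1 = 3*2 + 3 = 9
 x^k (k >= 2): a_k = 3 a_{k-1} + 1 a_{k-2}.
Iterating: a_2 = 29, a_3 = 96, a_4 = 317, a_5 = 1047, a_6 = 3458, a_7 = 11421, a_8 = 37721.
So the coefficient of x^8 is 37721.

37721


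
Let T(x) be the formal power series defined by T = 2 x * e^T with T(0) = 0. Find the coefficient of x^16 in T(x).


Apply the Lagrange inversion formula: if T = 2 x * phi(T) with phi(t) = e^t, then
[x^n] T = 2^n * (1/n) [t^(n-1)] phi(t)^n = 2^n * (1/n) [t^(n-1)] e^(n t) = 2^n * (1/n) * n^(n-1) / (n-1)! = 2^n * n^(n-1) / n!.
When c = 1 this is the Cayley count of rooted labeled trees on n vertices, divided by n!.
For n = 16: 2^16 * 16^15 / 16! = 65536 * 1152921504606846976/20922789888000 = 2305843009213693952/638512875.

2305843009213693952/638512875


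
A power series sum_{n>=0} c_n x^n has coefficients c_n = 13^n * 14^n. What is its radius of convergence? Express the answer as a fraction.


By the root test (Cauchy-Hadamard), the radius is R = 1 / limsup_n |c_n|^(1/n).
Here |c_n|^(1/n) = (13^n * 14^n)^(1/n) = 13 * 14 = 182 for all n.
So R = 1/182 = 1/182.

1/182


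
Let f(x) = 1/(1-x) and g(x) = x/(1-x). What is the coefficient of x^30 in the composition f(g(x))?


First simplify the composition: f(g(x)) = 1/(1 - x/(1-x)) = (1-x)/((1-x) - x) = (1-x)/(1-2x).
Now extract the coefficient. Write (1-x)/(1-2x) = 1/(1-2x) - x/(1-2x).
The coefficient of x^n in 1/(1-2x) is 2^n, and in x/(1-2x) is 2^(n-1) (for n >= 1).
So the coefficient of x^30 is 2^30 - 2^29 = 1073741824 - 536870912 = 536870912.

536870912


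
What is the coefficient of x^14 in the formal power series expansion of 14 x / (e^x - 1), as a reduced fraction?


The exponential generating function for Bernoulli numbers is
x / (e^x - 1) = sum_{k>=0} B_k x^k / k!.
So the coefficient of x^14 in 14 x / (e^x - 1) is 14 B_14 / 14!.
Computing: B_14 = 7/6, 14! = 87178291200, giving
14 * 7/6 / 87178291200 = 1/5337446400.

1/5337446400


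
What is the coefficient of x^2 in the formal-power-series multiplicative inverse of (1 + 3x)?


The inverse is 1/(1 + 3x). Apply the geometric identity 1/(1 - y) = sum_{k>=0} y^k with y = -3x:
1/(1 + 3x) = sum_{k>=0} (-3)^k x^k.
So the coefficient of x^2 is (-3)^2 = 9.

9


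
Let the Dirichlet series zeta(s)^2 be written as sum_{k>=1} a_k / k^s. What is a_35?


The Dirichlet convolution of the constant function 1 with itself gives (1 * 1)(k) = sum_{d | k} 1 = d(k), the number of positive divisors of k.
Since zeta(s) = sum_{k>=1} 1/k^s, we have zeta(s)^2 = sum_{k>=1} d(k)/k^s, so a_k = d(k).
For k = 35: the divisors are 1, 5, 7, 35.
Count = 4.

4


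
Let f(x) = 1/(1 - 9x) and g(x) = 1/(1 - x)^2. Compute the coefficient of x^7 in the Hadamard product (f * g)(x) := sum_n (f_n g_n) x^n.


f has coefficients f_k = 9^k. For g = 1/(1 - x)^2 the coefficient is g_k = C(k + 1, 1) = k + 1. The Hadamard coefficient is (f * g)_k = 9^k * (k + 1).
For k = 7: 9^7 * 8 = 4782969 * 8 = 38263752.

38263752


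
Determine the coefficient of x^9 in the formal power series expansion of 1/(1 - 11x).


The geometric series identity gives 1/(1 - c x) = sum_{k>=0} c^k x^k, so the coefficient of x^k is c^k.
Here c = 11 and k = 9.
Computing: 11^9 = 2357947691

2357947691


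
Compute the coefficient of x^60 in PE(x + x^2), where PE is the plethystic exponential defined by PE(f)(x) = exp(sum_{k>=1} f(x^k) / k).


With f(x) = x + x^2, the exponent is sum_{k>=1} (x^k + x^(2k)) / k = -ln(1 - x) - ln(1 - x^2). Exponentiating:
PE(x + x^2) = 1 / ((1 - x)(1 - x^2)).
This is the generating function for partitions of n into parts of size 1 or 2. The number of 2's can be any j in 0..30, and the rest are 1's, so
[x^60] = floor(60/2) + 1 = 31.

31


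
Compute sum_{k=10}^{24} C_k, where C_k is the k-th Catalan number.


C_10 through C_24: 16796, 58786, 208012, 742900, 2674440, 9694845, 35357670, 129644790, 477638700, 1767263190, 6564120420, 24466267020, 91482563640, 343059613650, 1289904147324
Sum = 16796 + 58786 + 208012 + 742900 + 2674440 + 9694845 + 35357670 + 129644790 + 477638700 + 1767263190 + 6564120420 + 24466267020 + 91482563640 + 343059613650 + 1289904147324
= 1757900012183

1757900012183


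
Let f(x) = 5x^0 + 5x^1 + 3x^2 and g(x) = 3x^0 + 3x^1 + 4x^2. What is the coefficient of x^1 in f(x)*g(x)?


Cauchy product at x^1:
5*3 + 5*3
= 30

30


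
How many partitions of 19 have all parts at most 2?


Using the generating function (1-x)^(-1)(1-x^2)^(-1),
the coefficient of x^19 counts these restricted partitions.
Result = 10

10


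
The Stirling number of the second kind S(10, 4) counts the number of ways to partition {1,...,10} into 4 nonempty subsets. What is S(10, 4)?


Using the explicit formula S(n,k) = (1/k!) sum_{j=0}^{k} (-1)^(k-j) C(k,j) j^n:
S(10, 4) = 34105
Equivalently, S(n,k) is n! times the coefficient of x^n in the EGF (e^x - 1)^k / k!.

34105


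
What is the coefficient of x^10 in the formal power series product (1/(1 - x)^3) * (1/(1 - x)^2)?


Combine the factors: (1/(1 - x)^3) * (1/(1 - x)^2) = 1/(1 - x)^5.
Then use 1/(1 - x)^r = sum_{k>=0} C(k + r - 1, r - 1) x^k with r = 5 and k = 10:
C(14, 4) = 1001.

1001


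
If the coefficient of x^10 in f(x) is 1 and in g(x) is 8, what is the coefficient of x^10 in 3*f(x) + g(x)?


Scalar multiplication scales coefficients: 3 * 1 = 3.
Then add the g coefficient: 3 + 8
= 11

11


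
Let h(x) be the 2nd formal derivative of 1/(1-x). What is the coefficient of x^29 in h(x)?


Differentiating 2 times: d^2/dx^2 [1/(1-x)] = 2!/(1-x)^3.
The expansion 1/(1-x)^3 = sum_{k>=0} C(k+2, 2) x^k, so the coefficient of x^n in 2!/(1-x)^3 is 2! * C(n+2, 2).
For n = 29: 2 * C(31, 2) = 2 * 465 = 930

930


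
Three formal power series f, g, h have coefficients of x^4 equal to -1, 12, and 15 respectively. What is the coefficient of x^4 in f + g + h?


Series addition is componentwise:
-1 + 12 + 15
= 26

26


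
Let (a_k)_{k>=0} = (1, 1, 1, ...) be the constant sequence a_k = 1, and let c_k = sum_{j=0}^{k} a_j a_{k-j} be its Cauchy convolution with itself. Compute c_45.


Since a_j = 1 for all j >= 0, the convolution sum becomes
c_k = sum_{j=0}^{k} 1 * 1 = 1 * (k + 1).
Equivalently, the generating function of (a_k) is 1/(1 - x) and its square is 1/(1 - x)^2 = sum_{k>=0} 1(k + 1) x^k.
For k = 45: 1 * 46 = 46.

46


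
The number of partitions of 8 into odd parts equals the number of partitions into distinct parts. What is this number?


Computing partitions of 8 into odd parts (1, 3, 5, ...):
Using the generating function prod_{k>=0} 1/(1-x^(2k+1)),
the count is 6

6


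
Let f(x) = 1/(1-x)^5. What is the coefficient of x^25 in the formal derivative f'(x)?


Differentiate: d/dx [ 1/(1-x)^r ] = r / (1-x)^(r+1).
Here r = 5, so f'(x) = 5 / (1-x)^6.
The expansion of 1/(1-x)^(r+1) has coefficient of x^n equal to C(n+r, r).
So the coefficient of x^25 in f'(x) is
5 * C(30, 5) = 5 * 142506 = 712530

712530


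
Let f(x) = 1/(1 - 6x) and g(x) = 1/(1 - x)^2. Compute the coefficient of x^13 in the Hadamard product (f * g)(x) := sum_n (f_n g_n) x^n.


f has coefficients f_k = 6^k. For g = 1/(1 - x)^2 the coefficient is g_k = C(k + 1, 1) = k + 1. The Hadamard coefficient is (f * g)_k = 6^k * (k + 1).
For k = 13: 6^13 * 14 = 13060694016 * 14 = 182849716224.

182849716224


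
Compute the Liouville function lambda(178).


The Liouville function is lambda(k) = (-1)^Omega(k), where Omega(k) counts the prime factors of k with multiplicity.
Factoring: 178 = 2 * 89, so Omega(178) = 2.
lambda(178) = (-1)^2 = 1.

1


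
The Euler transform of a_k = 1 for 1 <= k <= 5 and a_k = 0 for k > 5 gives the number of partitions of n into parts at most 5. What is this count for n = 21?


Partitions of 21 into parts at most 5:
Using generating function (1-x)^(-1)(1-x^2)^(-1)...(1-x^5)^(-1),
the coefficient of x^21 = 221

221


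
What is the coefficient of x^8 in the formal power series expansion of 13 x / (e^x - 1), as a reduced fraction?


The exponential generating function for Bernoulli numbers is
x / (e^x - 1) = sum_{k>=0} B_k x^k / k!.
So the coefficient of x^8 in 13 x / (e^x - 1) is 13 B_8 / 8!.
Computing: B_8 = -1/30, 8! = 40320, giving
13 * -1/30 / 40320 = -13/1209600.

-13/1209600


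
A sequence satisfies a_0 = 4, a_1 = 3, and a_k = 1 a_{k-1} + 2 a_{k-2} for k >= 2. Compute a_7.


The characteristic equation is t^2 - 1 t - 2 = 0, with roots r_1 = 2 and r_2 = -1 (so c_1 = r_1 + r_2, c_2 = -r_1 r_2 as required).
One can use the closed form a_n = A r_1^n + B r_2^n, but direct iteration is more reliable:
a_0 = 4, a_1 = 3, a_2 = 11, a_3 = 17, a_4 = 39, a_5 = 73, a_6 = 151, a_7 = 297.
So a_7 = 297.

297


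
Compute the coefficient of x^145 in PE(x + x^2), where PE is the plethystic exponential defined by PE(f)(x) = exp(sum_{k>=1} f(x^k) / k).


With f(x) = x + x^2, the exponent is sum_{k>=1} (x^k + x^(2k)) / k = -ln(1 - x) - ln(1 - x^2). Exponentiating:
PE(x + x^2) = 1 / ((1 - x)(1 - x^2)).
This is the generating function for partitions of n into parts of size 1 or 2. The number of 2's can be any j in 0..72, and the rest are 1's, so
[x^145] = floor(145/2) + 1 = 73.

73


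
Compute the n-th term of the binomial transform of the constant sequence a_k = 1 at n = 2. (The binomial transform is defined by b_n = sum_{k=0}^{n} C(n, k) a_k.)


With a_k = 1 for all k, b_n = sum_{k=0}^{n} C(n, k) = 2^n by the binomial theorem.
For n = 2: 2^2 = 4.

4


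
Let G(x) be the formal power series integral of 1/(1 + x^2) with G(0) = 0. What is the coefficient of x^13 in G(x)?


1/(1 + x^2) = sum_{j>=0} (-1)^j x^(2j). Integrating termwise with G(0) = 0:
G(x) = sum_{j>=0} (-1)^j x^(2j+1) / (2j+1) = arctan(x).
Only odd powers are nonzero. For x^13 write 13 = 2*6 + 1, giving
(-1)^6 / 13 = 1/13 = 1/13.

1/13


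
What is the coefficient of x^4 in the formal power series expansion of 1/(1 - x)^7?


The expansion 1/(1 - x)^r = sum_{k>=0} C(k + r - 1, r - 1) x^k follows from the multiset / negative-binomial theorem (or from repeated differentiation of the geometric series).
For r = 7 and k = 4:
C(10, 6) = 3628800 / (720 * 24) = 210.

210


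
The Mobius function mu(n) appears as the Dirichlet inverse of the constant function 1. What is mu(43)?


43 = 43 (all distinct primes).
mu(43) = (-1)^1 = -1

-1


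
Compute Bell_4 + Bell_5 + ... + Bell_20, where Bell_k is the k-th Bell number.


Recall Bell_k counts set partitions of a k-set (with Bell_0 = 1 by convention).
Bell_4 through Bell_20: 15, 52, 203, 877, 4140, 21147, 115975, 678570, 4213597, 27644437, 190899322, 1382958545, 10480142147, 82864869804, 682076806159, 5832742205057, 51724158235372
Sum = 15 + 52 + 203 + 877 + 4140 + 21147 + 115975 + 678570 + 4213597 + 27644437 + 190899322 + 1382958545 + 10480142147 + 82864869804 + 682076806159 + 5832742205057 + 51724158235372 = 58333928795419.

58333928795419


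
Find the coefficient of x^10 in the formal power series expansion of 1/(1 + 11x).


Write 1/(1 + c x) = 1/(1 - (-c) x) and apply the geometric-series identity
1/(1 - y) = sum_{k>=0} y^k to get 1/(1 + c x) = sum_{k>=0} (-c)^k x^k.
So the coefficient of x^k is (-c)^k = (-1)^k * c^k.
Here c = 11 and k = 10:
(-11)^10 = 1 * 25937424601 = 25937424601

25937424601


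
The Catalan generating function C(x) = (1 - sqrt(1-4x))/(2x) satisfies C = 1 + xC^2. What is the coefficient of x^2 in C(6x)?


Substituting x -> 6x scales the n-th coefficient by 6^n, so [x^2] C(6x) = 6^2 * C_2.
C_2 = C(2*2, 2)/(3) = 6/3 = 2.
So 6^2 * 2 = 36 * 2 = 72.

72


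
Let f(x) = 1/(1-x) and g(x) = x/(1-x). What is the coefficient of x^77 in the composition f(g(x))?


First simplify the composition: f(g(x)) = 1/(1 - x/(1-x)) = (1-x)/((1-x) - x) = (1-x)/(1-2x).
Now extract the coefficient. Write (1-x)/(1-2x) = 1/(1-2x) - x/(1-2x).
The coefficient of x^n in 1/(1-2x) is 2^n, and in x/(1-2x) is 2^(n-1) (for n >= 1).
So the coefficient of x^77 is 2^77 - 2^76 = 151115727451828646838272 - 75557863725914323419136 = 75557863725914323419136.

75557863725914323419136


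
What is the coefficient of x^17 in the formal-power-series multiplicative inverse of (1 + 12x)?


The inverse is 1/(1 + 12x). Apply the geometric identity 1/(1 - y) = sum_{k>=0} y^k with y = -12x:
1/(1 + 12x) = sum_{k>=0} (-12)^k x^k.
So the coefficient of x^17 is (-12)^17 = -2218611106740436992.

-2218611106740436992


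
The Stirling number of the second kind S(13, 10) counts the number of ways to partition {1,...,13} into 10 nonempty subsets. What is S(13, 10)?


Using the explicit formula S(n,k) = (1/k!) sum_{j=0}^{k} (-1)^(k-j) C(k,j) j^n:
S(13, 10) = 39325
Equivalently, S(n,k) is n! times the coefficient of x^n in the EGF (e^x - 1)^k / k!.

39325


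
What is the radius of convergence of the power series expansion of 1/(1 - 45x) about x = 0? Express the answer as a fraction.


Expanding 1/(1 - 45x) = sum_{k>=0} 45^k x^k, the series converges when |45x| < 1, i.e., |x| < 1/45.
So the radius of convergence is 1/45 = 1/45.

1/45


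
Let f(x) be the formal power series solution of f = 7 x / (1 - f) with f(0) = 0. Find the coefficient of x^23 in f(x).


Apply Lagrange inversion: f = 7 x * phi(f) with phi(t) = 1/(1 - t), so
[x^n] f = 7^n * (1/n) [t^(n-1)] phi(t)^n = 7^n * (1/n) [t^(n-1)] (1 - t)^(-n) = 7^n * (1/n) C(2n - 2, n - 1) = 7^n * C_{n-1}.
For n = 23: C_22 = C(44, 22) / 23 = 2104098963720/23 = 91482563640.
With the 7^23 = 27368747340080916343 factor, the coefficient is 27368747340080916343 * 91482563640 = 2503763170286033152098013568520.

2503763170286033152098013568520


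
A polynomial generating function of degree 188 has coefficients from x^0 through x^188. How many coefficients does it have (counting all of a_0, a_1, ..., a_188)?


A polynomial of degree 188 takes the form a_0 + a_1 x + ... + a_188 x^188.
The number of coefficients is 188 + 1 = 189.

189


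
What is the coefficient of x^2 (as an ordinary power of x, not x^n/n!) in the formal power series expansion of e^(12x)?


The exponential series is e^y = sum_{k>=0} y^k / k!. Substituting y = 12x gives
e^(12x) = sum_{k>=0} 12^k x^k / k!.
So the coefficient of x^n is a^n/n! with a = 12, n = 2:
12^2 / 2! = 144/2 = 72

72


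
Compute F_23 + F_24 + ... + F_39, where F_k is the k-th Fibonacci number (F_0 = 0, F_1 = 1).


Use the identity sum_{k=0}^{N} F_k = F_{N+2} - 1 (which follows from F_{k+2} - F_{k+1} = F_k). Then
sum_{k=23}^{39} F_k = (F_{41} - 1) - (F_{24} - 1) = F_{41} - F_{24}.
Computing: F_{41} = 165580141, F_{24} = 46368, so
Sum = 165580141 - 46368 = 165533773.

165533773


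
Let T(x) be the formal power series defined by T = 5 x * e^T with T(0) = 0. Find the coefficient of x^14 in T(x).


Apply the Lagrange inversion formula: if T = 5 x * phi(T) with phi(t) = e^t, then
[x^n] T = 5^n * (1/n) [t^(n-1)] phi(t)^n = 5^n * (1/n) [t^(n-1)] e^(n t) = 5^n * (1/n) * n^(n-1) / (n-1)! = 5^n * n^(n-1) / n!.
When c = 1 this is the Cayley count of rooted labeled trees on n vertices, divided by n!.
For n = 14: 5^14 * 14^13 / 14! = 6103515625 * 793714773254144/87178291200 = 1930983147460937500/34749.

1930983147460937500/34749


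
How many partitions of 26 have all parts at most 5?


Using the generating function (1-x)^(-1)(1-x^2)^(-1)...(1-x^5)^(-1),
the coefficient of x^26 counts these restricted partitions.
Result = 427

427


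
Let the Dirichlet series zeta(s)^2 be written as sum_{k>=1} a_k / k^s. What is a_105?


The Dirichlet convolution of the constant function 1 with itself gives (1 * 1)(k) = sum_{d | k} 1 = d(k), the number of positive divisors of k.
Since zeta(s) = sum_{k>=1} 1/k^s, we have zeta(s)^2 = sum_{k>=1} d(k)/k^s, so a_k = d(k).
For k = 105: the divisors are 1, 3, 5, 7, 15, 21, 35, 105.
Count = 8.

8


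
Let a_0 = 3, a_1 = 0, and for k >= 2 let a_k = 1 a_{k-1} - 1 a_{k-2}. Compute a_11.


Iterating the recurrence forward:
a_0 = 3
a_1 = 0
a_2 = 1*0 - 1*3 = -3
a_3 = 1*-3 - 1*0 = -3
a_4 = 1*-3 - 1*-3 = 0
a_5 = 1*0 - 1*-3 = 3
a_6 = 1*3 - 1*0 = 3
a_7 = 1*3 - 1*3 = 0
a_8 = 1*0 - 1*3 = -3
a_9 = 1*-3 - 1*0 = -3
a_10 = 1*-3 - 1*-3 = 0
a_11 = 1*0 - 1*-3 = 3
So a_11 = 3.

3


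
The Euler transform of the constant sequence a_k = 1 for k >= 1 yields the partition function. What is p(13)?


The Euler transform converts the sequence a_k = 1 into the number of integer partitions.
Using the recurrence or dynamic programming:
p(13) = 101

101


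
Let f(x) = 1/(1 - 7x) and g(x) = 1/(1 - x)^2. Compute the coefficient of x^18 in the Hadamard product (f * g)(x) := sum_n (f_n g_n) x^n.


f has coefficients f_k = 7^k. For g = 1/(1 - x)^2 the coefficient is g_k = C(k + 1, 1) = k + 1. The Hadamard coefficient is (f * g)_k = 7^k * (k + 1).
For k = 18: 7^18 * 19 = 1628413597910449 * 19 = 30939858360298531.

30939858360298531


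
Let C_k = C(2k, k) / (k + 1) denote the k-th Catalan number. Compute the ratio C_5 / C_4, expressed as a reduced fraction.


Using C_k = (2k)! / (k! (k+1)!), the ratio C_{k+1}/C_k simplifies to
C_{k+1}/C_k = [(2k+2)! / ((k+1)! (k+2)!)] * [k! (k+1)! / (2k)!]
 = (2k+2)(2k+1) / ((k+1)(k+2)) = 2(2k+1) / (k+2).
For k = 4: 2(2*4 + 1) / (4 + 2) = 18/6 = 3.

3
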